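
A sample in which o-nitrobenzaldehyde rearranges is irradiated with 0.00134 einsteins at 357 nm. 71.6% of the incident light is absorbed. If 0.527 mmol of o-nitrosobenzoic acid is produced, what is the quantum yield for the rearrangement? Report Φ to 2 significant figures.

Φ = 0.55

Product: 0.527 mmol = 5.27×10⁻⁴ mol.
Photons absorbed: 0.716 × 0.00134 = 9.594×10⁻⁴ mol.
Φ = 5.27×10⁻⁴ mol / 9.594×10⁻⁴ mol photons = 0.55.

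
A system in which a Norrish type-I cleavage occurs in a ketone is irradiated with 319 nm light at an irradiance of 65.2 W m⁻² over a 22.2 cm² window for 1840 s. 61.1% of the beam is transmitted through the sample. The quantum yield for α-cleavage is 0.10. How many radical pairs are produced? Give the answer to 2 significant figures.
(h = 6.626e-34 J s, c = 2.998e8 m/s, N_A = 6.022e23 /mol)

1.7e19 radical pairs

Photon energy at 319 nm: hc/λ = (6.626e-34)(2.998e8)/(319e-9) = 6.227e-19 J.
Energy delivered: (65.2 W m⁻²)(22.2e-4 m²)(1840 s) = 266.3 J.
Photons incident: 266.3 / 6.227e-19 = 4.277e20, i.e. 4.277e20/6.022e23 = 7.102e-4 mol.
Fraction absorbed: 1 − 61.1/100 = 0.3890.
Photons absorbed: 0.3890 × 7.102e-4 = 2.763e-4 mol.
Product: Φ × n_abs = 0.10 × 2.763e-4 = 2.763e-5 mol.
As a count: 2.763e-5 × 6.022e23 = 1.7e19.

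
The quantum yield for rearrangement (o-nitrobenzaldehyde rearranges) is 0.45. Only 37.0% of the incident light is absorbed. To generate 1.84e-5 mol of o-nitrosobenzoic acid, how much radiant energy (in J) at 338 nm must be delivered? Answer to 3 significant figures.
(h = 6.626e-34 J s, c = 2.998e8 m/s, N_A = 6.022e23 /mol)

39.1 J

Photons that must be absorbed: 1.84e-5 / 0.45 = 4.089e-5 mol.
Incident photons needed: 4.089e-5 / 0.370 = 1.105e-4 mol.
Photon energy: hc/λ = 5.877e-19 J; per mole, 3.539e5 J mol⁻¹.
Energy required: 1.105e-4 × 3.539e5 = 39.1 J.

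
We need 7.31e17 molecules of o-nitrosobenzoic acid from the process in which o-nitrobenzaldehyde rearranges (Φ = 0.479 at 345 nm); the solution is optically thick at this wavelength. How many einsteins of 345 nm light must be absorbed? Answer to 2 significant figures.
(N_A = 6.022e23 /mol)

2.5e-6 einstein

Product: 7.31e17 / 6.022e23 = 1.214e-6 mol.
Photons that must be absorbed: 1.214e-6 / 0.479 = 2.534e-6 mol.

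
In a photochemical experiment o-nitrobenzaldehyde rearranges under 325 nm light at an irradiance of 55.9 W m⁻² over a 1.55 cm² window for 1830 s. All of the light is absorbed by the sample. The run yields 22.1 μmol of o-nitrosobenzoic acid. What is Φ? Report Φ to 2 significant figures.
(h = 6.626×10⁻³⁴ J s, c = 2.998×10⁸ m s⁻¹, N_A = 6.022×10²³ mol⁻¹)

Φ = 0.51

Product: 22.1 μmol = 2.21×10⁻⁵ mol.
Photon energy at 325 nm: hc/λ = (6.626×10⁻³⁴)(2.998×10⁸)/(325×10⁻⁹) = 6.112×10⁻¹⁹ J.
Energy delivered: (55.9 W m⁻²)(1.55×10⁻⁴ m²)(1830 s) = 15.86 J.
Photons incident: 15.86 / 6.112×10⁻¹⁹ = 2.595×10¹⁹, i.e. 2.595×10¹⁹/6.022×10²³ = 4.309×10⁻⁵ mol.
Φ = 2.21×10⁻⁵ mol / 4.309×10⁻⁵ mol photons = 0.51.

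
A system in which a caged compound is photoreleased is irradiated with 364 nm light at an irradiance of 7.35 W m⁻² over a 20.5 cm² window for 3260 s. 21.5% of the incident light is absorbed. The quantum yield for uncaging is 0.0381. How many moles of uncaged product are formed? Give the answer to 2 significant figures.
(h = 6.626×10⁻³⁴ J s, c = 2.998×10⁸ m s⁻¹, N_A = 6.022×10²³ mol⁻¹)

Photon energy at 364 nm: hc/λ = (6.626×10⁻³⁴)(2.998×10⁸)/(364×10⁻⁹) = 5.457×10⁻¹⁹ J.
Energy delivered: (7.35 W m⁻²)(20.5×10⁻⁴ m²)(3260 s) = 49.12 J.
Photons incident: 49.12 / 5.457×10⁻¹⁹ = 9.001×10¹⁹, i.e. 9.001×10¹⁹/6.022×10²³ = 1.495×10⁻⁴ mol.
Photons absorbed: 0.215 × 1.495×10⁻⁴ = 3.214×10⁻⁵ mol.
Product: Φ × n_abs = 0.0381 × 3.214×10⁻⁵ = 1.225×10⁻⁶ mol.

1.2×10⁻⁶ mol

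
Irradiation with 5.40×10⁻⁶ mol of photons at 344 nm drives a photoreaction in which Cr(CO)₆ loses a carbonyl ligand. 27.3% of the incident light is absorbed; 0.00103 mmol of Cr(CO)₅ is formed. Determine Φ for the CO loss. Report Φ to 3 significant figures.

Product: 0.00103 mmol = 1.03×10⁻⁶ mol.
Photons absorbed: 0.273 × 5.40×10⁻⁶ = 1.474×10⁻⁶ mol.
Φ = 1.03×10⁻⁶ mol / 1.474×10⁻⁶ mol photons = 0.699.

Φ = 0.699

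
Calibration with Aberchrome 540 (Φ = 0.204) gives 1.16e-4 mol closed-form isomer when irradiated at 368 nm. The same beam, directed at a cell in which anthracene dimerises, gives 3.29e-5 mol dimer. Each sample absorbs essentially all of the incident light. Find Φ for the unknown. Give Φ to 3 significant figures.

Photons absorbed by the actinometer: 1.16e-4 / 0.204 = 5.686e-4 mol.
Φ(unknown) = 3.29e-5 / 5.686e-4 = 0.0579.

Φ = 0.0579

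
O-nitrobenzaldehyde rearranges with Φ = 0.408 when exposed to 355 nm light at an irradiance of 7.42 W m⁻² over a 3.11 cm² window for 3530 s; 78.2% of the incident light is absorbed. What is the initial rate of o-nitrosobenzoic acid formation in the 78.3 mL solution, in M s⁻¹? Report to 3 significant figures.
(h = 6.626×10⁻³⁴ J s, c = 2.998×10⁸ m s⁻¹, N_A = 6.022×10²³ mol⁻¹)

2.79×10⁻⁸ M s⁻¹

Photon energy at 355 nm: hc/λ = (6.626×10⁻³⁴)(2.998×10⁸)/(355×10⁻⁹) = 5.596×10⁻¹⁹ J.
Energy delivered: (7.42 W m⁻²)(3.11×10⁻⁴ m²)(3530 s) = 8.146 J.
Photons incident: 8.146 / 5.596×10⁻¹⁹ = 1.456×10¹⁹, i.e. 1.456×10¹⁹/6.022×10²³ = 2.418×10⁻⁵ mol.
Photons absorbed: 0.782 × 2.418×10⁻⁵ = 1.891×10⁻⁵ mol.
Product formed: 0.408 × 1.891×10⁻⁵ = 7.715×10⁻⁶ mol.
Rate: 7.715×10⁻⁶ mol / (3530 s × 0.0783 L) = 2.79×10⁻⁸ M s⁻¹.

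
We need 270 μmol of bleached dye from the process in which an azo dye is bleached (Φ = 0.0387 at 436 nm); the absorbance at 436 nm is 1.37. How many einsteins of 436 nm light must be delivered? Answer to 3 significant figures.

Product: 270 μmol = 2.70×10⁻⁴ mol.
Photons that must be absorbed: 2.70×10⁻⁴ / 0.0387 = 0.006977 mol.
Fraction absorbed: 1 − 10^(−1.37) = 0.9573.
Incident photons needed: 0.006977 / 0.9573 = 0.007288 mol.

0.00729 einstein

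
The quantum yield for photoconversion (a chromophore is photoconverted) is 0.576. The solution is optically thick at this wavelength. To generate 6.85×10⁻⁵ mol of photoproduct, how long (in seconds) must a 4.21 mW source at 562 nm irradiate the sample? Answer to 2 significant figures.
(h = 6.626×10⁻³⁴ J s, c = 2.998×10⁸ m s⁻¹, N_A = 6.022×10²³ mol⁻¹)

Photons that must be absorbed: 6.85×10⁻⁵ / 0.576 = 1.189×10⁻⁴ mol.
Photon energy: hc/λ = 3.535×10⁻¹⁹ J; per mole, 2.129×10⁵ J mol⁻¹.
Energy required: 1.189×10⁻⁴ × 2.129×10⁵ = 25.31 J.
Time: 25.31 J / 0.00421 W = 6000 s.

t ≈ 6000 s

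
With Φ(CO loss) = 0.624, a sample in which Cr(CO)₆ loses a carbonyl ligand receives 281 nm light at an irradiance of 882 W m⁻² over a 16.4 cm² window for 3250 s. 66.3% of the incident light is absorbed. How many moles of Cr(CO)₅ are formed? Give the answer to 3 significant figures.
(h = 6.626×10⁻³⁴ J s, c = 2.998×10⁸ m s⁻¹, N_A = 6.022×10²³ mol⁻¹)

0.00457 mol

Photon energy at 281 nm: hc/λ = (6.626×10⁻³⁴)(2.998×10⁸)/(281×10⁻⁹) = 7.069×10⁻¹⁹ J.
Energy delivered: (882 W m⁻²)(16.4×10⁻⁴ m²)(3250 s) = 4701 J.
Photons incident: 4701 / 7.069×10⁻¹⁹ = 6.650×10²¹, i.e. 6.650×10²¹/6.022×10²³ = 0.01104 mol.
Photons absorbed: 0.663 × 0.01104 = 0.007320 mol.
Product: Φ × n_abs = 0.624 × 0.007320 = 0.004568 mol.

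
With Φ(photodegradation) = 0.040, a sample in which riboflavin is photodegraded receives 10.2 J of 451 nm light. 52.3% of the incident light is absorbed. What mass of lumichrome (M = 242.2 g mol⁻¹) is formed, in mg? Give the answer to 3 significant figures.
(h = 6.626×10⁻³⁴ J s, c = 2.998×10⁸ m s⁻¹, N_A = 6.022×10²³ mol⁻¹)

Photon energy at 451 nm: hc/λ = (6.626×10⁻³⁴)(2.998×10⁸)/(451×10⁻⁹) = 4.405×10⁻¹⁹ J.
Photons incident: 10.2 / 4.405×10⁻¹⁹ = 2.316×10¹⁹, i.e. 2.316×10¹⁹/6.022×10²³ = 3.846×10⁻⁵ mol.
Photons absorbed: 0.523 × 3.846×10⁻⁵ = 2.011×10⁻⁵ mol.
Product: Φ × n_abs = 0.040 × 2.011×10⁻⁵ = 8.044×10⁻⁷ mol.
Mass: 8.044×10⁻⁷ × 242.2 = 1.948×10⁻⁴ g = 0.195 mg.

0.195 mg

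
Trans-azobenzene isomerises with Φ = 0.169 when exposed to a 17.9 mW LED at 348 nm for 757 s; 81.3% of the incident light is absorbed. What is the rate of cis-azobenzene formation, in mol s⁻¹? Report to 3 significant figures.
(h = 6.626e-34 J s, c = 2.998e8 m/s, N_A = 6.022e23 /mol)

Photon energy at 348 nm: hc/λ = (6.626e-34)(2.998e8)/(348e-9) = 5.708e-19 J.
Energy delivered: (17.9 mW)(757 s) = 13.55 J.
Photons incident: 13.55 / 5.708e-19 = 2.374e19, i.e. 2.374e19/6.022e23 = 3.942e-5 mol.
Photons absorbed: 0.813 × 3.942e-5 = 3.205e-5 mol.
Product formed: 0.169 × 3.205e-5 = 5.416e-6 mol.
Rate: 5.416e-6 / 757 s = 7.15e-9 mol s⁻¹.

7.15e-9 mol s⁻¹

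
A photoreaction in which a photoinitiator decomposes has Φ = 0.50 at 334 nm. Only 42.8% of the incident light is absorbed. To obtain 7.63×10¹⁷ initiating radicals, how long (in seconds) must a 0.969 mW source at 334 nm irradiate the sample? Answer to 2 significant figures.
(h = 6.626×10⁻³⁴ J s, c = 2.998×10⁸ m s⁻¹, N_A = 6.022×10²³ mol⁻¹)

t ≈ 2200 s

Product: 7.63×10¹⁷ / 6.022×10²³ = 1.267×10⁻⁶ mol.
Photons that must be absorbed: 1.267×10⁻⁶ / 0.50 = 2.534×10⁻⁶ mol.
Incident photons needed: 2.534×10⁻⁶ / 0.428 = 5.921×10⁻⁶ mol.
Photon energy: hc/λ = 5.948×10⁻¹⁹ J; per mole, 3.582×10⁵ J mol⁻¹.
Energy required: 5.921×10⁻⁶ × 3.582×10⁵ = 2.121 J.
Time: 2.121 J / 0.000969 W = 2200 s.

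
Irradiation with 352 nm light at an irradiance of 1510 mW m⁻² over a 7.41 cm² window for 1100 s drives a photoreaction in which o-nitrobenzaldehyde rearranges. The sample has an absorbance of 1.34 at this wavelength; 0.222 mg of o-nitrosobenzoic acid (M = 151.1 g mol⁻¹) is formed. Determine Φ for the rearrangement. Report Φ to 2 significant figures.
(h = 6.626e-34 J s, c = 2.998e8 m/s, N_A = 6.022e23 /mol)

Φ = 0.43

Product: 0.222 mg / 151.1 g mol⁻¹ = 1.469e-6 mol.
Photon energy at 352 nm: hc/λ = (6.626e-34)(2.998e8)/(352e-9) = 5.643e-19 J.
Energy delivered: (1510 mW m⁻²)(7.41e-4 m²)(1100 s) = 1.231 J.
Photons incident: 1.231 / 5.643e-19 = 2.181e18, i.e. 2.181e18/6.022e23 = 3.622e-6 mol.
Fraction absorbed: 1 − 10^(−1.34) = 0.9543.
Photons absorbed: 0.9543 × 3.622e-6 = 3.456e-6 mol.
Φ = 1.469e-6 mol / 3.456e-6 mol photons = 0.43.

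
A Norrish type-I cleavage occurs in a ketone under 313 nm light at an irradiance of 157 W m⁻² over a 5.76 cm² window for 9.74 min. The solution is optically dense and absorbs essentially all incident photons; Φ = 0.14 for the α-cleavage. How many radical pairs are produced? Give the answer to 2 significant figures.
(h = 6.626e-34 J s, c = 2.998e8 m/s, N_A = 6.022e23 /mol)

1.2e19 radical pairs

Photon energy at 313 nm: hc/λ = (6.626e-34)(2.998e8)/(313e-9) = 6.347e-19 J.
Energy delivered: (157 W m⁻²)(5.76e-4 m²)(584.4 s) = 52.85 J.
Photons incident: 52.85 / 6.347e-19 = 8.327e19, i.e. 8.327e19/6.022e23 = 1.383e-4 mol.
Product: Φ × n_abs = 0.14 × 1.383e-4 = 1.936e-5 mol.
As a count: 1.936e-5 × 6.022e23 = 1.2e19.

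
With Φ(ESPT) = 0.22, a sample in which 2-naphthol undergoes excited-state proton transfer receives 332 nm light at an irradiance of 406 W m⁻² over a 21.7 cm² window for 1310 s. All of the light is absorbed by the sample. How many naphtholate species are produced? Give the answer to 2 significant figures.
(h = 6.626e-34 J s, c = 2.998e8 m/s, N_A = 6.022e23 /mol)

4.2e20 species

Photon energy at 332 nm: hc/λ = (6.626e-34)(2.998e8)/(332e-9) = 5.983e-19 J.
Energy delivered: (406 W m⁻²)(21.7e-4 m²)(1310 s) = 1154 J.
Photons incident: 1154 / 5.983e-19 = 1.929e21, i.e. 1.929e21/6.022e23 = 0.003203 mol.
Product: Φ × n_abs = 0.22 × 0.003203 = 7.047e-4 mol.
As a count: 7.047e-4 × 6.022e23 = 4.2e20.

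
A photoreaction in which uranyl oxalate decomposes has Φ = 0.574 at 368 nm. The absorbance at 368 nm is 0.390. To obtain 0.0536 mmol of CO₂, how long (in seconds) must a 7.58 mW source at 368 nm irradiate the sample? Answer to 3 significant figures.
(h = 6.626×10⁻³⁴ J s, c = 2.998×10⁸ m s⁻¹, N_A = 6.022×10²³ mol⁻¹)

Product: 0.0536 mmol = 5.36×10⁻⁵ mol.
Photons that must be absorbed: 5.36×10⁻⁵ / 0.574 = 9.338×10⁻⁵ mol.
Fraction absorbed: 1 − 10^(−0.390) = 0.5926.
Incident photons needed: 9.338×10⁻⁵ / 0.5926 = 1.576×10⁻⁴ mol.
Photon energy: hc/λ = 5.398×10⁻¹⁹ J; per mole, 3.251×10⁵ J mol⁻¹.
Energy required: 1.576×10⁻⁴ × 3.251×10⁵ = 51.24 J.
Time: 51.24 J / 0.00758 W = 6760 s.

t ≈ 6760 s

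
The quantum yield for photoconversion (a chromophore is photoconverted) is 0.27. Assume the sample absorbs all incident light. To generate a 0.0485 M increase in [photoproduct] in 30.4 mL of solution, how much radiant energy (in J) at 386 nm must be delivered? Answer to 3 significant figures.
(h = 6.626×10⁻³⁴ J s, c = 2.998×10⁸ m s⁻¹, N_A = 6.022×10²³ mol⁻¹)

1690 J

Product: (0.0485 M)(0.0304 L) = 0.001474 mol.
Photons that must be absorbed: 0.001474 / 0.27 = 0.005459 mol.
Photon energy: hc/λ = 5.146×10⁻¹⁹ J; per mole, 3.099×10⁵ J mol⁻¹.
Energy required: 0.005459 × 3.099×10⁵ = 1690 J.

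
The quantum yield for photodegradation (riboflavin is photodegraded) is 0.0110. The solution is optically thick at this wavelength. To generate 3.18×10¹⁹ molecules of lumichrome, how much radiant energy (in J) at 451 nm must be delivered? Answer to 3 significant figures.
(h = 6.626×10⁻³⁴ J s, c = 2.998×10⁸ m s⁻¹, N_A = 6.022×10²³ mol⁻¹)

1270 J

Product: 3.18×10¹⁹ / 6.022×10²³ = 5.281×10⁻⁵ mol.
Photons that must be absorbed: 5.281×10⁻⁵ / 0.0110 = 0.004801 mol.
Photon energy: hc/λ = 4.405×10⁻¹⁹ J; per mole, 2.653×10⁵ J mol⁻¹.
Energy required: 0.004801 × 2.653×10⁵ = 1270 J.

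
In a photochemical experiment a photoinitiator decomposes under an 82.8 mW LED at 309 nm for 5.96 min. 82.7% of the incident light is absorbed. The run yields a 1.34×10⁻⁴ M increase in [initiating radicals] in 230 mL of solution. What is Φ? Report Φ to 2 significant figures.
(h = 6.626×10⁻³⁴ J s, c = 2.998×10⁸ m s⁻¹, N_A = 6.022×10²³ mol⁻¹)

Φ = 0.49

Product: (1.34×10⁻⁴ M)(0.23 L) = 3.082×10⁻⁵ mol.
Photon energy at 309 nm: hc/λ = (6.626×10⁻³⁴)(2.998×10⁸)/(309×10⁻⁹) = 6.429×10⁻¹⁹ J.
Energy delivered: (82.8 mW)(357.6 s) = 29.61 J.
Photons incident: 29.61 / 6.429×10⁻¹⁹ = 4.606×10¹⁹, i.e. 4.606×10¹⁹/6.022×10²³ = 7.649×10⁻⁵ mol.
Photons absorbed: 0.827 × 7.649×10⁻⁵ = 6.326×10⁻⁵ mol.
Φ = 3.082×10⁻⁵ mol / 6.326×10⁻⁵ mol photons = 0.49.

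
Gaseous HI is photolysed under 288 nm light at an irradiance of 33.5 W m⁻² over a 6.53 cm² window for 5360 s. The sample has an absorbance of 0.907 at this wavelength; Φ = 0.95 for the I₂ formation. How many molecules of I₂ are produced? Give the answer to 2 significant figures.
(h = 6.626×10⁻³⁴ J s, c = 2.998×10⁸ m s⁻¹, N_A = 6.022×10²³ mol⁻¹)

Photon energy at 288 nm: hc/λ = (6.626×10⁻³⁴)(2.998×10⁸)/(288×10⁻⁹) = 6.897×10⁻¹⁹ J.
Energy delivered: (33.5 W m⁻²)(6.53×10⁻⁴ m²)(5360 s) = 117.3 J.
Photons incident: 117.3 / 6.897×10⁻¹⁹ = 1.701×10²⁰, i.e. 1.701×10²⁰/6.022×10²³ = 2.825×10⁻⁴ mol.
Fraction absorbed: 1 − 10^(−0.907) = 0.8761.
Photons absorbed: 0.8761 × 2.825×10⁻⁴ = 2.475×10⁻⁴ mol.
Product: Φ × n_abs = 0.95 × 2.475×10⁻⁴ = 2.351×10⁻⁴ mol.
As a count: 2.351×10⁻⁴ × 6.022×10²³ = 1.4×10²⁰.

1.4×10²⁰ molecules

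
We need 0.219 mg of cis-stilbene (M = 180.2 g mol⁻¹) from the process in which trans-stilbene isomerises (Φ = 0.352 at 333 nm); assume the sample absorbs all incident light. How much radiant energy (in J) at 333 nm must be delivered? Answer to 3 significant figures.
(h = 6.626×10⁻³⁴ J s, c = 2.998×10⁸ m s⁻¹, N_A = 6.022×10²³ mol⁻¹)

Product: 0.219 mg / 180.2 g mol⁻¹ = 1.215×10⁻⁶ mol.
Photons that must be absorbed: 1.215×10⁻⁶ / 0.352 = 3.452×10⁻⁶ mol.
Photon energy: hc/λ = 5.965×10⁻¹⁹ J; per mole, 3.592×10⁵ J mol⁻¹.
Energy required: 3.452×10⁻⁶ × 3.592×10⁵ = 1.24 J.

1.24 J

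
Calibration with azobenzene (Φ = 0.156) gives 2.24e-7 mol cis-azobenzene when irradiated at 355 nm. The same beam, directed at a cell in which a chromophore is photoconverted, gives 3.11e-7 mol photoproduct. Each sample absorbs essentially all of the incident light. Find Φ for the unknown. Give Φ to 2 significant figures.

Φ = 0.22

Photons absorbed by the actinometer: 2.24e-7 / 0.156 = 1.436e-6 mol.
Φ(unknown) = 3.11e-7 / 1.436e-6 = 0.22.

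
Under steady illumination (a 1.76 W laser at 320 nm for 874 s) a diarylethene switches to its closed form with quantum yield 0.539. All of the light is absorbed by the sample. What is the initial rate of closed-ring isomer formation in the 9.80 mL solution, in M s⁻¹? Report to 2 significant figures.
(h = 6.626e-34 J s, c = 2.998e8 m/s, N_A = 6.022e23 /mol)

Photon energy at 320 nm: hc/λ = (6.626e-34)(2.998e8)/(320e-9) = 6.208e-19 J.
Energy delivered: (1.76 W)(874 s) = 1538 J.
Photons incident: 1538 / 6.208e-19 = 2.477e21, i.e. 2.477e21/6.022e23 = 0.004113 mol.
Product formed: 0.539 × 0.004113 = 0.002217 mol.
Rate: 0.002217 mol / (874 s × 0.0098 L) = 2.6e-4 M s⁻¹.

2.6e-4 M s⁻¹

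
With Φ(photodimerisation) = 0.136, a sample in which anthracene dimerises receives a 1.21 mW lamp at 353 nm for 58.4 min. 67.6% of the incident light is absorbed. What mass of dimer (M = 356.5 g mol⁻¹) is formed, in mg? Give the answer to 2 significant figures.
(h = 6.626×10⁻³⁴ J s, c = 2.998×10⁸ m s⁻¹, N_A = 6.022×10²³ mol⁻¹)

Photon energy at 353 nm: hc/λ = (6.626×10⁻³⁴)(2.998×10⁸)/(353×10⁻⁹) = 5.627×10⁻¹⁹ J.
Energy delivered: (1.21 mW)(3504 s) = 4.240 J.
Photons incident: 4.240 / 5.627×10⁻¹⁹ = 7.535×10¹⁸, i.e. 7.535×10¹⁸/6.022×10²³ = 1.251×10⁻⁵ mol.
Photons absorbed: 0.676 × 1.251×10⁻⁵ = 8.457×10⁻⁶ mol.
Product: Φ × n_abs = 0.136 × 8.457×10⁻⁶ = 1.150×10⁻⁶ mol.
Mass: 1.150×10⁻⁶ × 356.5 = 4.100×10⁻⁴ g = 0.41 mg.

0.41 mg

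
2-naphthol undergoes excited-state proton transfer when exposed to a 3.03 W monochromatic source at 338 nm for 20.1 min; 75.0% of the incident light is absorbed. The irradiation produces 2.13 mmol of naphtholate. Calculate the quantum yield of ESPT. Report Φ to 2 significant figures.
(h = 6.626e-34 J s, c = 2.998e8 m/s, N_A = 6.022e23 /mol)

Product: 2.13 mmol = 0.00213 mol.
Photon energy at 338 nm: hc/λ = (6.626e-34)(2.998e8)/(338e-9) = 5.877e-19 J.
Energy delivered: (3.03 W)(1206 s) = 3654 J.
Photons incident: 3654 / 5.877e-19 = 6.217e21, i.e. 6.217e21/6.022e23 = 0.01032 mol.
Photons absorbed: 0.750 × 0.01032 = 0.007740 mol.
Φ = 0.00213 mol / 0.007740 mol photons = 0.28.

Φ = 0.28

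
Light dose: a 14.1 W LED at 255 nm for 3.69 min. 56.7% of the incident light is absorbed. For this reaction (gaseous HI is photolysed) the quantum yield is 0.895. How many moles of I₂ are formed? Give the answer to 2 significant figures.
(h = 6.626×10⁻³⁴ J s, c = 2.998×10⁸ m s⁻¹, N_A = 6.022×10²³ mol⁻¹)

Photon energy at 255 nm: hc/λ = (6.626×10⁻³⁴)(2.998×10⁸)/(255×10⁻⁹) = 7.790×10⁻¹⁹ J.
Energy delivered: (14.1 W)(221.4 s) = 3122 J.
Photons incident: 3122 / 7.790×10⁻¹⁹ = 4.008×10²¹, i.e. 4.008×10²¹/6.022×10²³ = 0.006656 mol.
Photons absorbed: 0.567 × 0.006656 = 0.003774 mol.
Product: Φ × n_abs = 0.895 × 0.003774 = 0.003378 mol.

0.0034 mol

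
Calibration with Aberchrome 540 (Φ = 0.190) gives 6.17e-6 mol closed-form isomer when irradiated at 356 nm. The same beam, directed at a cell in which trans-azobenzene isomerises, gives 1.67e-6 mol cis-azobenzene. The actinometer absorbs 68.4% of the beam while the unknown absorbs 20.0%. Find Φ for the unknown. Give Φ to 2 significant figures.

Φ = 0.18

Photons absorbed by the actinometer: 6.17e-6 / 0.190 = 3.247e-5 mol.
Incident flux: 3.247e-5 / 0.684 = 4.747e-5 einstein.
Absorbed by unknown: 0.200 × 4.747e-5 = 9.494e-6 mol.
Φ(unknown) = 1.67e-6 / 9.494e-6 = 0.18.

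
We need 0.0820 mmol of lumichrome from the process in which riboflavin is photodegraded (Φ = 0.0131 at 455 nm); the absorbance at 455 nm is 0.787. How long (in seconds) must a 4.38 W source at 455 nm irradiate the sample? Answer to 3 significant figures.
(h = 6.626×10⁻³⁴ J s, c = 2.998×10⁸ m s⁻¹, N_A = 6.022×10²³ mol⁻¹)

t ≈ 449 s

Product: 0.0820 mmol = 8.20×10⁻⁵ mol.
Photons that must be absorbed: 8.20×10⁻⁵ / 0.0131 = 0.006260 mol.
Fraction absorbed: 1 − 10^(−0.787) = 0.8367.
Incident photons needed: 0.006260 / 0.8367 = 0.007482 mol.
Photon energy: hc/λ = 4.366×10⁻¹⁹ J; per mole, 2.629×10⁵ J mol⁻¹.
Energy required: 0.007482 × 2.629×10⁵ = 1967 J.
Time: 1967 J / 4.38 W = 449 s.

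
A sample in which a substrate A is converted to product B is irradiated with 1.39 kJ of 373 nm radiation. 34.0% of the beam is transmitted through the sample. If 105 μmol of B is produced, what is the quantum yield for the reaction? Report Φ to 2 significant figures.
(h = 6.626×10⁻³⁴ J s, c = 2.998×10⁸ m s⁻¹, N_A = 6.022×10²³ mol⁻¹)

Φ = 0.037

Product: 105 μmol = 1.05×10⁻⁴ mol.
Photon energy at 373 nm: hc/λ = (6.626×10⁻³⁴)(2.998×10⁸)/(373×10⁻⁹) = 5.326×10⁻¹⁹ J.
Incident energy: 1.39 kJ = 1390 J.
Photons incident: 1390 / 5.326×10⁻¹⁹ = 2.610×10²¹, i.e. 2.610×10²¹/6.022×10²³ = 0.004334 mol.
Fraction absorbed: 1 − 34.0/100 = 0.6600.
Photons absorbed: 0.6600 × 0.004334 = 0.002860 mol.
Φ = 1.05×10⁻⁴ mol / 0.002860 mol photons = 0.037.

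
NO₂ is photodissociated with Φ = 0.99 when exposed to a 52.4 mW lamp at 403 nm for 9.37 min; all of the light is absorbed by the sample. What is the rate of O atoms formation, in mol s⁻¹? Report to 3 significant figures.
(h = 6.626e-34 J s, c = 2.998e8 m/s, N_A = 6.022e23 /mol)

1.75e-7 mol s⁻¹

Photon energy at 403 nm: hc/λ = (6.626e-34)(2.998e8)/(403e-9) = 4.929e-19 J.
Energy delivered: (52.4 mW)(562.2 s) = 29.46 J.
Photons incident: 29.46 / 4.929e-19 = 5.977e19, i.e. 5.977e19/6.022e23 = 9.925e-5 mol.
Product formed: 0.99 × 9.925e-5 = 9.826e-5 mol.
Rate: 9.826e-5 / 562.2 s = 1.75e-7 mol s⁻¹.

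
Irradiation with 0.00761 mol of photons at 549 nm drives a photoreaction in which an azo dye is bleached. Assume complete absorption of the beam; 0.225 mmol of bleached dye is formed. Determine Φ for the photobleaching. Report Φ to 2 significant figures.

Product: 0.225 mmol = 2.25×10⁻⁴ mol.
Φ = 2.25×10⁻⁴ mol / 0.00761 mol photons = 0.030.

Φ = 0.030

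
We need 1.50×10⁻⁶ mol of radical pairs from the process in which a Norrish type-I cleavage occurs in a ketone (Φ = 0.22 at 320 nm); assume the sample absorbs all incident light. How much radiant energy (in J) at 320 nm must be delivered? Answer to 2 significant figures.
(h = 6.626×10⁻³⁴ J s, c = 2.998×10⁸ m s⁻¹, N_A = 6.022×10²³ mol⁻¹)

Photons that must be absorbed: 1.50×10⁻⁶ / 0.22 = 6.818×10⁻⁶ mol.
Photon energy: hc/λ = 6.208×10⁻¹⁹ J; per mole, 3.738×10⁵ J mol⁻¹.
Energy required: 6.818×10⁻⁶ × 3.738×10⁵ = 2.5 J.

2.5 J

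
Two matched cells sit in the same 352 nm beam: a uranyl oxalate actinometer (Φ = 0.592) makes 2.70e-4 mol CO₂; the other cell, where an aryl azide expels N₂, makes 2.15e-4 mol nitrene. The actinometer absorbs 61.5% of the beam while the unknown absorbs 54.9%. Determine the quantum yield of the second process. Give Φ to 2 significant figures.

Φ = 0.53

Photons absorbed by the actinometer: 2.70e-4 / 0.592 = 4.561e-4 mol.
Incident flux: 4.561e-4 / 0.615 = 7.416e-4 einstein.
Absorbed by unknown: 0.549 × 7.416e-4 = 4.071e-4 mol.
Φ(unknown) = 2.15e-4 / 4.071e-4 = 0.53.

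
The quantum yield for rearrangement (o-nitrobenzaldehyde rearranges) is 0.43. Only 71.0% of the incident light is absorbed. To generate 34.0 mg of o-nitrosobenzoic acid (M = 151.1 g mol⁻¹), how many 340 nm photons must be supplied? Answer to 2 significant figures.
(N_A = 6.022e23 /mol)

Product: 34.0 mg / 151.1 g mol⁻¹ = 2.250e-4 mol.
Photons that must be absorbed: 2.250e-4 / 0.43 = 5.233e-4 mol.
Incident photons needed: 5.233e-4 / 0.710 = 7.370e-4 mol.
Photon count: 7.370e-4 × 6.022e23 = 4.4e20.

4.4e20 photons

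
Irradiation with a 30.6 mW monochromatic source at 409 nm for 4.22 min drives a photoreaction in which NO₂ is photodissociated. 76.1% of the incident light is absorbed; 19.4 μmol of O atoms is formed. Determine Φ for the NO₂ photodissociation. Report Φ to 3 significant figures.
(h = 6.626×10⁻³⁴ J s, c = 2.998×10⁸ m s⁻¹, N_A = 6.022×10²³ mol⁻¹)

Φ = 0.962

Product: 19.4 μmol = 1.94×10⁻⁵ mol.
Photon energy at 409 nm: hc/λ = (6.626×10⁻³⁴)(2.998×10⁸)/(409×10⁻⁹) = 4.857×10⁻¹⁹ J.
Energy delivered: (30.6 mW)(253.2 s) = 7.748 J.
Photons incident: 7.748 / 4.857×10⁻¹⁹ = 1.595×10¹⁹, i.e. 1.595×10¹⁹/6.022×10²³ = 2.649×10⁻⁵ mol.
Photons absorbed: 0.761 × 2.649×10⁻⁵ = 2.016×10⁻⁵ mol.
Φ = 1.94×10⁻⁵ mol / 2.016×10⁻⁵ mol photons = 0.962.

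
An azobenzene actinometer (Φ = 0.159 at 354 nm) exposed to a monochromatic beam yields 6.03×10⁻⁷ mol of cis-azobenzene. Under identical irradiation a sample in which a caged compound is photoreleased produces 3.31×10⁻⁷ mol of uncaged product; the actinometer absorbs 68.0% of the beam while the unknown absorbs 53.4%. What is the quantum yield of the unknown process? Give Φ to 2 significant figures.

Φ = 0.11

Photons absorbed by the actinometer: 6.03×10⁻⁷ / 0.159 = 3.792×10⁻⁶ mol.
Incident flux: 3.792×10⁻⁶ / 0.680 = 5.576×10⁻⁶ einstein.
Absorbed by unknown: 0.534 × 5.576×10⁻⁶ = 2.978×10⁻⁶ mol.
Φ(unknown) = 3.31×10⁻⁷ / 2.978×10⁻⁶ = 0.11.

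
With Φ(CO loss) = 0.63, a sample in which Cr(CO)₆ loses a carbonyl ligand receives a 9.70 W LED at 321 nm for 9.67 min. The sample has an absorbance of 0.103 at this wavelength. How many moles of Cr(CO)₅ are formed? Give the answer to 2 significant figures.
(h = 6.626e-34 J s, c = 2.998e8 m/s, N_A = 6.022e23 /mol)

0.0020 mol

Photon energy at 321 nm: hc/λ = (6.626e-34)(2.998e8)/(321e-9) = 6.188e-19 J.
Energy delivered: (9.70 W)(580.2 s) = 5628 J.
Photons incident: 5628 / 6.188e-19 = 9.095e21, i.e. 9.095e21/6.022e23 = 0.01510 mol.
Fraction absorbed: 1 − 10^(−0.103) = 0.2111.
Photons absorbed: 0.2111 × 0.01510 = 0.003188 mol.
Product: Φ × n_abs = 0.63 × 0.003188 = 0.002008 mol.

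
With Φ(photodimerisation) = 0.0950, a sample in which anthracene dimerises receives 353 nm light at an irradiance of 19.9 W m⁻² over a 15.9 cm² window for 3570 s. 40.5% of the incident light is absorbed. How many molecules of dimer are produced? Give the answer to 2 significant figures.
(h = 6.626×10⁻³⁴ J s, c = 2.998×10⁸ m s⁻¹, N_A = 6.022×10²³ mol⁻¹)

7.7×10¹⁸ molecules

Photon energy at 353 nm: hc/λ = (6.626×10⁻³⁴)(2.998×10⁸)/(353×10⁻⁹) = 5.627×10⁻¹⁹ J.
Energy delivered: (19.9 W m⁻²)(15.9×10⁻⁴ m²)(3570 s) = 113.0 J.
Photons incident: 113.0 / 5.627×10⁻¹⁹ = 2.008×10²⁰, i.e. 2.008×10²⁰/6.022×10²³ = 3.334×10⁻⁴ mol.
Photons absorbed: 0.405 × 3.334×10⁻⁴ = 1.350×10⁻⁴ mol.
Product: Φ × n_abs = 0.0950 × 1.350×10⁻⁴ = 1.283×10⁻⁵ mol.
As a count: 1.283×10⁻⁵ × 6.022×10²³ = 7.7×10¹⁸.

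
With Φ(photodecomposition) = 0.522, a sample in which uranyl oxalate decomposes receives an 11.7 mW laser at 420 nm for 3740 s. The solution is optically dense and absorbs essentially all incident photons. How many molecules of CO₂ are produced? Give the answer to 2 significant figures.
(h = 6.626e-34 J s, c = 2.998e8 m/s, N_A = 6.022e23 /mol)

4.8e19 molecules

Photon energy at 420 nm: hc/λ = (6.626e-34)(2.998e8)/(420e-9) = 4.730e-19 J.
Energy delivered: (11.7 mW)(3740 s) = 43.76 J.
Photons incident: 43.76 / 4.730e-19 = 9.252e19, i.e. 9.252e19/6.022e23 = 1.536e-4 mol.
Product: Φ × n_abs = 0.522 × 1.536e-4 = 8.018e-5 mol.
As a count: 8.018e-5 × 6.022e23 = 4.8e19.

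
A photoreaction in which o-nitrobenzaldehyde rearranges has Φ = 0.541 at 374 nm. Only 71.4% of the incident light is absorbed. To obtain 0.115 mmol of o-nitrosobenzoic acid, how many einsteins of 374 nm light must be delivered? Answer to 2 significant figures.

Product: 0.115 mmol = 1.15×10⁻⁴ mol.
Photons that must be absorbed: 1.15×10⁻⁴ / 0.541 = 2.126×10⁻⁴ mol.
Incident photons needed: 2.126×10⁻⁴ / 0.714 = 2.978×10⁻⁴ mol.

3.0×10⁻⁴ einstein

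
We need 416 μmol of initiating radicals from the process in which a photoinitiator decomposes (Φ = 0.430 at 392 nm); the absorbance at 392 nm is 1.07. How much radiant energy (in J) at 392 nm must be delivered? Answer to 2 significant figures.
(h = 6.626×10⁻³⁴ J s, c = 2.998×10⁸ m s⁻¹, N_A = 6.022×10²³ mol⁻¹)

320 J

Product: 416 μmol = 4.16×10⁻⁴ mol.
Photons that must be absorbed: 4.16×10⁻⁴ / 0.430 = 9.674×10⁻⁴ mol.
Fraction absorbed: 1 − 10^(−1.07) = 0.9149.
Incident photons needed: 9.674×10⁻⁴ / 0.9149 = 0.001057 mol.
Photon energy: hc/λ = 5.068×10⁻¹⁹ J; per mole, 3.052×10⁵ J mol⁻¹.
Energy required: 0.001057 × 3.052×10⁵ = 320 J.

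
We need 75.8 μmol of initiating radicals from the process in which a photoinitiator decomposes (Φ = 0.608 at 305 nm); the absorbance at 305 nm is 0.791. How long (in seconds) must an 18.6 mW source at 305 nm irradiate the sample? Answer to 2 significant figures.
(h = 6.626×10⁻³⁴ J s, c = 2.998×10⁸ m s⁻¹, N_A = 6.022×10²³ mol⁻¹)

Product: 75.8 μmol = 7.58×10⁻⁵ mol.
Photons that must be absorbed: 7.58×10⁻⁵ / 0.608 = 1.247×10⁻⁴ mol.
Fraction absorbed: 1 − 10^(−0.791) = 0.8382.
Incident photons needed: 1.247×10⁻⁴ / 0.8382 = 1.488×10⁻⁴ mol.
Photon energy: hc/λ = 6.513×10⁻¹⁹ J; per mole, 3.922×10⁵ J mol⁻¹.
Energy required: 1.488×10⁻⁴ × 3.922×10⁵ = 58.36 J.
Time: 58.36 J / 0.0186 W = 3100 s.

t ≈ 3100 s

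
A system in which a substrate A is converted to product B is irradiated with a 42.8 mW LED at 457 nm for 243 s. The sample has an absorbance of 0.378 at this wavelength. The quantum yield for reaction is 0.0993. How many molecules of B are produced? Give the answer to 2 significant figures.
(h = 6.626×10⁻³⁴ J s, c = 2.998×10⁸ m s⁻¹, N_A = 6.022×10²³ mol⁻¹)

Photon energy at 457 nm: hc/λ = (6.626×10⁻³⁴)(2.998×10⁸)/(457×10⁻⁹) = 4.347×10⁻¹⁹ J.
Energy delivered: (42.8 mW)(243 s) = 10.40 J.
Photons incident: 10.40 / 4.347×10⁻¹⁹ = 2.392×10¹⁹, i.e. 2.392×10¹⁹/6.022×10²³ = 3.972×10⁻⁵ mol.
Fraction absorbed: 1 − 10^(−0.378) = 0.5812.
Photons absorbed: 0.5812 × 3.972×10⁻⁵ = 2.309×10⁻⁵ mol.
Product: Φ × n_abs = 0.0993 × 2.309×10⁻⁵ = 2.293×10⁻⁶ mol.
As a count: 2.293×10⁻⁶ × 6.022×10²³ = 1.4×10¹⁸.

1.4×10¹⁸ molecules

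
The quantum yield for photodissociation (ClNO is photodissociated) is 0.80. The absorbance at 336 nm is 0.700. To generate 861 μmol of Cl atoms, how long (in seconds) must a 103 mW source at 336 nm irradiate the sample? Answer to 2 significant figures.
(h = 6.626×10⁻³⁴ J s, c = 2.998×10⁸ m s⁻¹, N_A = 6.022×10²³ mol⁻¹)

Product: 861 μmol = 8.61×10⁻⁴ mol.
Photons that must be absorbed: 8.61×10⁻⁴ / 0.80 = 0.001076 mol.
Fraction absorbed: 1 − 10^(−0.700) = 0.8005.
Incident photons needed: 0.001076 / 0.8005 = 0.001344 mol.
Photon energy: hc/λ = 5.912×10⁻¹⁹ J; per mole, 3.560×10⁵ J mol⁻¹.
Energy required: 0.001344 × 3.560×10⁵ = 478.5 J.
Time: 478.5 J / 0.103 W = 4600 s.

t ≈ 4600 s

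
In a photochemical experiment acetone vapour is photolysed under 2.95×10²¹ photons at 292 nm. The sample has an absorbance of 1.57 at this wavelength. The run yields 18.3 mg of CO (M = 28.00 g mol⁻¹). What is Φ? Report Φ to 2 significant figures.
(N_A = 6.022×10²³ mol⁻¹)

Φ = 0.14

Product: 18.3 mg / 28.00 g mol⁻¹ = 6.536×10⁻⁴ mol.
Moles of photons: 2.95×10²¹ / 6.022×10²³ = 0.004899 mol.
Fraction absorbed: 1 − 10^(−1.57) = 0.9731.
Photons absorbed: 0.9731 × 0.004899 = 0.004767 mol.
Φ = 6.536×10⁻⁴ mol / 0.004767 mol photons = 0.14.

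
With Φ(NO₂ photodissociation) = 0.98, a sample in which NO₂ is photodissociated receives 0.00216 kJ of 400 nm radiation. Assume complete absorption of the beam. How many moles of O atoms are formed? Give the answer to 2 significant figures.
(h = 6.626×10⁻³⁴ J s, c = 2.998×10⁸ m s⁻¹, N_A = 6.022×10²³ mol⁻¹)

7.1×10⁻⁶ mol

Photon energy at 400 nm: hc/λ = (6.626×10⁻³⁴)(2.998×10⁸)/(400×10⁻⁹) = 4.966×10⁻¹⁹ J.
Incident energy: 0.00216 kJ = 2.16 J.
Photons incident: 2.16 / 4.966×10⁻¹⁹ = 4.350×10¹⁸, i.e. 4.350×10¹⁸/6.022×10²³ = 7.224×10⁻⁶ mol.
Product: Φ × n_abs = 0.98 × 7.224×10⁻⁶ = 7.080×10⁻⁶ mol.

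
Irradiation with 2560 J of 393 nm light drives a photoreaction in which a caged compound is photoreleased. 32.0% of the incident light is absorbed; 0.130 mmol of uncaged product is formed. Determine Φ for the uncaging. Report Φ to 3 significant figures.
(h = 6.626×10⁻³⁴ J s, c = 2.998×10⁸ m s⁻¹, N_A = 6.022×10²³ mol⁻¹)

Φ = 0.0483

Product: 0.130 mmol = 1.30×10⁻⁴ mol.
Photon energy at 393 nm: hc/λ = (6.626×10⁻³⁴)(2.998×10⁸)/(393×10⁻⁹) = 5.055×10⁻¹⁹ J.
Photons incident: 2560 / 5.055×10⁻¹⁹ = 5.064×10²¹, i.e. 5.064×10²¹/6.022×10²³ = 0.008409 mol.
Photons absorbed: 0.320 × 0.008409 = 0.002691 mol.
Φ = 1.30×10⁻⁴ mol / 0.002691 mol photons = 0.0483.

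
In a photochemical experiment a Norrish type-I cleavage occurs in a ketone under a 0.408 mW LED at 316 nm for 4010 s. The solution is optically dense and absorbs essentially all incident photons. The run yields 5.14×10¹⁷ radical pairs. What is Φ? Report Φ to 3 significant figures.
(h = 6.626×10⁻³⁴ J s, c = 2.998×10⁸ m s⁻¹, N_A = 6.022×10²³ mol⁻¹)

Φ = 0.197

Product: 5.14×10¹⁷ / 6.022×10²³ = 8.535×10⁻⁷ mol.
Photon energy at 316 nm: hc/λ = (6.626×10⁻³⁴)(2.998×10⁸)/(316×10⁻⁹) = 6.286×10⁻¹⁹ J.
Energy delivered: (0.408 mW)(4010 s) = 1.636 J.
Photons incident: 1.636 / 6.286×10⁻¹⁹ = 2.603×10¹⁸, i.e. 2.603×10¹⁸/6.022×10²³ = 4.322×10⁻⁶ mol.
Φ = 8.535×10⁻⁷ mol / 4.322×10⁻⁶ mol photons = 0.197.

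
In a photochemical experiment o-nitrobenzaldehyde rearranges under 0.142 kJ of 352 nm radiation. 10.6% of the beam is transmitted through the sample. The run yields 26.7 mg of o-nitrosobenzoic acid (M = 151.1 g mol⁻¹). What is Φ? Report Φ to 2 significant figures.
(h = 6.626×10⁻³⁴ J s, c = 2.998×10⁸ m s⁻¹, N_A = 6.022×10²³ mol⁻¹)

Φ = 0.47

Product: 26.7 mg / 151.1 g mol⁻¹ = 1.767×10⁻⁴ mol.
Photon energy at 352 nm: hc/λ = (6.626×10⁻³⁴)(2.998×10⁸)/(352×10⁻⁹) = 5.643×10⁻¹⁹ J.
Incident energy: 0.142 kJ = 142 J.
Photons incident: 142 / 5.643×10⁻¹⁹ = 2.516×10²⁰, i.e. 2.516×10²⁰/6.022×10²³ = 4.178×10⁻⁴ mol.
Fraction absorbed: 1 − 10.6/100 = 0.8940.
Photons absorbed: 0.8940 × 4.178×10⁻⁴ = 3.735×10⁻⁴ mol.
Φ = 1.767×10⁻⁴ mol / 3.735×10⁻⁴ mol photons = 0.47.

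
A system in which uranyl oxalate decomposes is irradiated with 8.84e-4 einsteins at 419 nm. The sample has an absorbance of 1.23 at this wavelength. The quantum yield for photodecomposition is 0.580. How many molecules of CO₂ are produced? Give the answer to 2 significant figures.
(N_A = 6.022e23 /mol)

Fraction absorbed: 1 − 10^(−1.23) = 0.9411.
Photons absorbed: 0.9411 × 8.84e-4 = 8.319e-4 mol.
Product: Φ × n_abs = 0.580 × 8.319e-4 = 4.825e-4 mol.
As a count: 4.825e-4 × 6.022e23 = 2.9e20.

2.9e20 molecules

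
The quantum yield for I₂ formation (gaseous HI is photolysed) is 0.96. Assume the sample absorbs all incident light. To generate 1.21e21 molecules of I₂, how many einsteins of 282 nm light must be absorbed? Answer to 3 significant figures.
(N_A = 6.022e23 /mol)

0.00209 einstein

Product: 1.21e21 / 6.022e23 = 0.002009 mol.
Photons that must be absorbed: 0.002009 / 0.96 = 0.002093 mol.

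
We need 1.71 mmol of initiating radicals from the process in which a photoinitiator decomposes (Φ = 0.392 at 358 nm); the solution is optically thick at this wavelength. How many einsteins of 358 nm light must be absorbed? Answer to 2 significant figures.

0.0044 einstein

Product: 1.71 mmol = 0.00171 mol.
Photons that must be absorbed: 0.00171 / 0.392 = 0.004362 mol.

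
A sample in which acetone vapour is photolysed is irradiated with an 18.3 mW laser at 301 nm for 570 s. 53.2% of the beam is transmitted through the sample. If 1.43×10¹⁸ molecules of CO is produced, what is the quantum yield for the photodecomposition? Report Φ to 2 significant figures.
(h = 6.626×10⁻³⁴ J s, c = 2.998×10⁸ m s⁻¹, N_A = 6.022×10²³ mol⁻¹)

Product: 1.43×10¹⁸ / 6.022×10²³ = 2.375×10⁻⁶ mol.
Photon energy at 301 nm: hc/λ = (6.626×10⁻³⁴)(2.998×10⁸)/(301×10⁻⁹) = 6.600×10⁻¹⁹ J.
Energy delivered: (18.3 mW)(570 s) = 10.43 J.
Photons incident: 10.43 / 6.600×10⁻¹⁹ = 1.580×10¹⁹, i.e. 1.580×10¹⁹/6.022×10²³ = 2.624×10⁻⁵ mol.
Fraction absorbed: 1 − 53.2/100 = 0.4680.
Photons absorbed: 0.4680 × 2.624×10⁻⁵ = 1.228×10⁻⁵ mol.
Φ = 2.375×10⁻⁶ mol / 1.228×10⁻⁵ mol photons = 0.19.

Φ = 0.19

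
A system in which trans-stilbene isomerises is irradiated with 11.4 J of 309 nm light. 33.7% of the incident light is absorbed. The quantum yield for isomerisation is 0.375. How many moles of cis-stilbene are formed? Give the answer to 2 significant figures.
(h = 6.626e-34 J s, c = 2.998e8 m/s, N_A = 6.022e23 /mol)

Photon energy at 309 nm: hc/λ = (6.626e-34)(2.998e8)/(309e-9) = 6.429e-19 J.
Photons incident: 11.4 / 6.429e-19 = 1.773e19, i.e. 1.773e19/6.022e23 = 2.944e-5 mol.
Photons absorbed: 0.337 × 2.944e-5 = 9.921e-6 mol.
Product: Φ × n_abs = 0.375 × 9.921e-6 = 3.720e-6 mol.

3.7e-6 mol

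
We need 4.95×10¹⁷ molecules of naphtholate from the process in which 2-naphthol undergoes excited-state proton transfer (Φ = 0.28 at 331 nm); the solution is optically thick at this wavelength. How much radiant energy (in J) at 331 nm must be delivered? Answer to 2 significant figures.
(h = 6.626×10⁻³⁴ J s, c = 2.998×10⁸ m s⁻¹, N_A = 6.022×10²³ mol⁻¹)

Product: 4.95×10¹⁷ / 6.022×10²³ = 8.220×10⁻⁷ mol.
Photons that must be absorbed: 8.220×10⁻⁷ / 0.28 = 2.936×10⁻⁶ mol.
Photon energy: hc/λ = 6.001×10⁻¹⁹ J; per mole, 3.614×10⁵ J mol⁻¹.
Energy required: 2.936×10⁻⁶ × 3.614×10⁵ = 1.1 J.

1.1 J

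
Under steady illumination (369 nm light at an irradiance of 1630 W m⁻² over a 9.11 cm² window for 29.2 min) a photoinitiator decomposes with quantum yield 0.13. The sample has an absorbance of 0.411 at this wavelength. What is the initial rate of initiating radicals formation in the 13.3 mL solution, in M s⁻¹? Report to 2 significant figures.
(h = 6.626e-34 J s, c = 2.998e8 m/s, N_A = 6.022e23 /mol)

2.7e-5 M s⁻¹

Photon energy at 369 nm: hc/λ = (6.626e-34)(2.998e8)/(369e-9) = 5.383e-19 J.
Energy delivered: (1630 W m⁻²)(9.11e-4 m²)(1752 s) = 2602 J.
Photons incident: 2602 / 5.383e-19 = 4.834e21, i.e. 4.834e21/6.022e23 = 0.008027 mol.
Fraction absorbed: 1 − 10^(−0.411) = 0.6118.
Photons absorbed: 0.6118 × 0.008027 = 0.004911 mol.
Product formed: 0.13 × 0.004911 = 6.384e-4 mol.
Rate: 6.384e-4 mol / (1752 s × 0.0133 L) = 2.7e-5 M s⁻¹.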